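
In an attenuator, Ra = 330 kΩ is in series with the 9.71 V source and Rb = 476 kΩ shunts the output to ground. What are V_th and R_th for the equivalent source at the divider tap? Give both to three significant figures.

V_th is the open-circuit tap voltage: 9.71 × 476/(330 + 476) = 5.73 V.
With the supply zeroed, Ra and Rb appear in parallel from the tap: R_th = Ra‖Rb = (330 × 476)/806.0 = 195 kΩ.

V_th = 5.73 V, R_th = 195 kΩ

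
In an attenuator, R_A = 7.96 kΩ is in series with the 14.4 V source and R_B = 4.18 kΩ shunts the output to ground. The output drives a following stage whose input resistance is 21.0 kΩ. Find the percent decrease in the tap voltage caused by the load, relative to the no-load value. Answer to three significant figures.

Unloaded V = 14.4 × 4.18/12.14 = 4.9582 V.
Loaded: R_B‖R_L = 3.486 kΩ, giving V = 14.4 × 3.486/11.45 = 4.3858 V.
Drop = (4.9582 − 4.3858) / 4.9582 = 11.5 %.

11.5 %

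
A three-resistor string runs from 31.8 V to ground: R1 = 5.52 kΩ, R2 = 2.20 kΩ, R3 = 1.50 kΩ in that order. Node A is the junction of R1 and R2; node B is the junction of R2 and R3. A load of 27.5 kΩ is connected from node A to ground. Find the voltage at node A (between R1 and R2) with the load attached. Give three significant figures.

V ≈ 11.8 V

Below node A the series string R2+R3 = 3.700 kΩ sits in parallel with the 27.5 kΩ load: 3.261 kΩ.
V_A = 31.8 × 3.261/(5.52 + 3.261) = 11.8 V.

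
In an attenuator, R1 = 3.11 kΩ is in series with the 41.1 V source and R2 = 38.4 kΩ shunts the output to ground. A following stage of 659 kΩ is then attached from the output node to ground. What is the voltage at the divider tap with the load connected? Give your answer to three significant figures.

The load sits in parallel with R2: R2‖R_L = (38.4 × 659) / (38.4 + 659) = 36.29 kΩ.
V_out = 41.1 × 36.29 / (3.11 + 36.29) = 41.1 × 36.29/39.40 = 37.9 V.

V_out ≈ 37.9 V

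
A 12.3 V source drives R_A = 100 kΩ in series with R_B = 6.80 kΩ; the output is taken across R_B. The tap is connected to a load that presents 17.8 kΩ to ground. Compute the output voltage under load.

V_out ≈ 0.577 V

The load sits in parallel with R_B: R_B‖R_L = (6.80 × 17.8) / (6.80 + 17.8) = 4.920 kΩ.
V_out = 12.3 × 4.920 / (100 + 4.920) = 12.3 × 4.920/104.9 = 0.577 V.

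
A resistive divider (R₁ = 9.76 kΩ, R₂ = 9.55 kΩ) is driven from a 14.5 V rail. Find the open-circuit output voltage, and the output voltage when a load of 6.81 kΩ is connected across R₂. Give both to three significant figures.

Open-circuit: V = 14.5 × 9.55/(9.76 + 9.55) = 7.17 V.
With the load, R₂ becomes R₂‖R_L = 3.975 kΩ, so V = 14.5 × 3.975/13.74 = 4.20 V.

Unloaded: 7.17 V; loaded: 4.20 V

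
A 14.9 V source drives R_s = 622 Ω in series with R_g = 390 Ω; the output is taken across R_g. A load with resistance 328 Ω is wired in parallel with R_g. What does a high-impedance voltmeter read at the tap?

V_out ≈ 3.32 V

The load sits in parallel with R_g: R_g‖R_L = (390 × 328) / (390 + 328) = 178.2 Ω.
V_out = 14.9 × 178.2 / (622 + 178.2) = 14.9 × 178.2/800.2 = 3.32 V.
(Unloaded it would have been 5.74 V.)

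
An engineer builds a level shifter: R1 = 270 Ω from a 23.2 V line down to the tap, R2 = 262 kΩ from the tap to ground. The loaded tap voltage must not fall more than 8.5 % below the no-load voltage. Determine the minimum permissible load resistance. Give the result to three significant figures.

Output resistance R_th = R1‖R2 = (270 × 262000)/262300 = 269.7 Ω.
The fractional drop is R_th/(R_th + R_L); requiring this ≤ 0.0850 gives R_L ≥ R_th(1/0.0850 − 1) = 269.7 × 10.76 = 2.90 kΩ.

R_L(min) ≈ 2.90 kΩ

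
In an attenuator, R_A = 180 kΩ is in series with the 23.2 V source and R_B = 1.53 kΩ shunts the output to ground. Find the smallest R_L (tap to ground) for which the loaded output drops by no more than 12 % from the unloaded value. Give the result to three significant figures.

Output resistance R_th = R_A‖R_B = (180 × 1.53)/181.5 = 1.517 kΩ.
The fractional drop is R_th/(R_th + R_L); requiring this ≤ 0.120 gives R_L ≥ R_th(1/0.120 − 1) = 1.517 × 7.333 = 11.1 kΩ.

R_L(min) ≈ 11.1 kΩ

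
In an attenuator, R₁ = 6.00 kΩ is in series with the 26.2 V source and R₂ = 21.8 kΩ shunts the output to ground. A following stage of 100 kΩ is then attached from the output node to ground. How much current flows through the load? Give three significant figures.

R₂‖R_L = 17.90 kΩ; V_out = 26.2 × 17.90/23.90 = 19.62 V.
I_L = V_out / R_L = 19.62 / 100 kΩ = 0.196 mA.

I_L ≈ 0.196 mA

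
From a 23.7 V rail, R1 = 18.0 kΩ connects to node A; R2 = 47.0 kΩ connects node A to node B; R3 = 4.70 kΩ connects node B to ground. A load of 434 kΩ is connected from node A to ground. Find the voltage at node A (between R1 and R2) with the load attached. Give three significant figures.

V ≈ 17.1 V

Below node A the series string R2+R3 = 51.70 kΩ sits in parallel with the 434 kΩ load: 46.20 kΩ.
V_A = 23.7 × 46.20/(18.0 + 46.20) = 17.1 V.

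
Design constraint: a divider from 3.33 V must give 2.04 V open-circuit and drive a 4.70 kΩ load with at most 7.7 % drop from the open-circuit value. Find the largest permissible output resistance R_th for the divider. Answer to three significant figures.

R_th ≤ 392 Ω

Loading drop = R_th/(R_th + R_L) ≤ 0.0770, so R_th ≤ R_L · ε/(1−ε) = 4.70 kΩ × 0.0770/0.9230 = 392 Ω.
(Any R1, R2 with R2/(R1+R2) = 0.613 and R1‖R2 ≤ 392 Ω will meet the spec.)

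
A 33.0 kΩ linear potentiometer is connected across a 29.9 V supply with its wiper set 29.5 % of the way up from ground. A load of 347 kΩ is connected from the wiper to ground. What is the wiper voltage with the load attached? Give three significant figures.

The wiper splits the pot into (1−α)R = 23.27 kΩ above and αR = 9.735 kΩ below.
Lower section ‖ load = 9.469 kΩ.
V_wiper = 29.9 × 9.469/(23.27 + 9.469) = 8.65 V.

V ≈ 8.65 V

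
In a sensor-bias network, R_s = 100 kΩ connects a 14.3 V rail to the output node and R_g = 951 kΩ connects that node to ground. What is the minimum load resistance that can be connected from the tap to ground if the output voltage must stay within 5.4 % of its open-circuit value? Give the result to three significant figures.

Output resistance R_th = R_s‖R_g = (100 × 951)/1051 = 90.49 kΩ.
The fractional drop is R_th/(R_th + R_L); requiring this ≤ 0.0540 gives R_L ≥ R_th(1/0.0540 − 1) = 90.49 × 17.52 = 1.59 MΩ.

R_L(min) ≈ 1.59 MΩ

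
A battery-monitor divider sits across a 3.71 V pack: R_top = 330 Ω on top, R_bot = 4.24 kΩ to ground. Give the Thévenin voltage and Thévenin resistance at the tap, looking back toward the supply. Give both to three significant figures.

V_th = 3.44 V, R_th = 306 Ω

V_th is the open-circuit tap voltage: 3.71 × 4240/(330 + 4240) = 3.44 V.
With the supply zeroed, R_top and R_bot appear in parallel from the tap: R_th = R_top‖R_bot = (330 × 4240)/4570 = 306 Ω.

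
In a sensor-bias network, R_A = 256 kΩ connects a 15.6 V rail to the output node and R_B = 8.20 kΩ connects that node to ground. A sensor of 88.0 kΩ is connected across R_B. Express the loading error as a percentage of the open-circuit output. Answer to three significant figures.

8.28 %

The divider's output (Thévenin) resistance is R_A‖R_B = 7.945 kΩ.
Fractional drop under load = R_th/(R_th + R_L) = 7.945 / (7.945 + 88.0) = 0.08281.
So the output falls by 8.28 %.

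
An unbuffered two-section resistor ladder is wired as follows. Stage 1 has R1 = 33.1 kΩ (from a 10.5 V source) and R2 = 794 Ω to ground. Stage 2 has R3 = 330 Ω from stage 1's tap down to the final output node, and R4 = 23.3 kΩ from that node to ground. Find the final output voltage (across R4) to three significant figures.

Stage 2 presents R3+R4 = 23630 Ω as a load on stage 1's tap.
Stage 1's lower leg becomes R2‖(R3+R4) = 768.2 Ω, so V_mid = 10.5 × 768.2/33870 = 0.2382 V.
Stage 2 is itself unloaded: V_out = V_mid × R4/(R3+R4) = 0.2382 × 23300/23630 = 0.235 V.

V_out ≈ 0.235 V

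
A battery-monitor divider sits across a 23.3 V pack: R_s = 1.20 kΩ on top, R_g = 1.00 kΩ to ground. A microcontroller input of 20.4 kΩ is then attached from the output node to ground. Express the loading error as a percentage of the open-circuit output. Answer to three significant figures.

2.60 %

The divider's output (Thévenin) resistance is R_s‖R_g = 0.5455 kΩ.
Fractional drop under load = R_th/(R_th + R_L) = 0.5455 / (0.5455 + 20.4) = 0.02604.
So the output falls by 2.60 %.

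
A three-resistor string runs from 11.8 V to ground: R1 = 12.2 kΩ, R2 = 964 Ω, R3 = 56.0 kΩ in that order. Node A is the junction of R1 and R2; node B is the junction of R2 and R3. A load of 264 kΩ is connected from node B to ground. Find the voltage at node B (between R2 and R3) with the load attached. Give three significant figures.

At node B, R3 is in parallel with the load: R3‖R_L = 46200 Ω.
Below node A the resistance is R2 + (R3‖R_L) = 47160 Ω, so V_A = 11.8 × 47160/59360 = 9.375 V.
Then V_B = V_A × (R3‖R_L)/(R2 + R3‖R_L) = 9.375 × 46200/47160 = 9.18 V.

V ≈ 9.18 V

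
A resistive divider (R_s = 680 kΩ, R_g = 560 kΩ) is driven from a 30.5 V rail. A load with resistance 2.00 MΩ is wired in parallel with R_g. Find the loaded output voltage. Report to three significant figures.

V_out ≈ 11.9 V

The load sits in parallel with R_g: R_g‖R_L = (560 × 2000) / (560 + 2000) = 437.5 kΩ.
V_out = 30.5 × 437.5 / (680 + 437.5) = 30.5 × 437.5/1118 = 11.9 V.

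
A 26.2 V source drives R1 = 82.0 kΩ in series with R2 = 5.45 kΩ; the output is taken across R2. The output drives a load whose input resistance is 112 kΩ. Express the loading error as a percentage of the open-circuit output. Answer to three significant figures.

The divider's output (Thévenin) resistance is R1‖R2 = 5.110 kΩ.
Fractional drop under load = R_th/(R_th + R_L) = 5.110 / (5.110 + 112) = 0.04364.
So the output falls by 4.36 %.

4.36 %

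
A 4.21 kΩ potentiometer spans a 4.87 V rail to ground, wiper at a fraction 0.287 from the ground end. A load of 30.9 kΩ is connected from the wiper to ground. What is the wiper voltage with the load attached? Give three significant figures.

V ≈ 1.36 V

The wiper splits the pot into (1−α)R = 3.002 kΩ above and αR = 1.208 kΩ below.
Lower section ‖ load = 1.163 kΩ.
V_wiper = 4.87 × 1.163/(3.002 + 1.163) = 1.36 V.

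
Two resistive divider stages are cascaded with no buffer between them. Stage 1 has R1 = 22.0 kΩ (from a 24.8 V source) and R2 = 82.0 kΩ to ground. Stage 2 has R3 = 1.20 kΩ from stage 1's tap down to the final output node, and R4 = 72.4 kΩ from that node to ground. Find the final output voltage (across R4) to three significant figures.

V_out ≈ 15.6 V

Stage 2 presents R3+R4 = 73.60 kΩ as a load on stage 1's tap.
Stage 1's lower leg becomes R2‖(R3+R4) = 38.79 kΩ, so V_mid = 24.8 × 38.79/60.79 = 15.82 V.
Stage 2 is itself unloaded: V_out = V_mid × R4/(R3+R4) = 15.82 × 72.4/73.60 = 15.6 V.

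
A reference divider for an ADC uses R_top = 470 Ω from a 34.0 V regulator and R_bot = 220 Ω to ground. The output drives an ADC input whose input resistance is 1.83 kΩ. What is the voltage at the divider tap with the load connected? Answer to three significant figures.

V_out ≈ 10.0 V

The load sits in parallel with R_bot: R_bot‖R_L = (220 × 1830) / (220 + 1830) = 196.4 Ω.
V_out = 34.0 × 196.4 / (470 + 196.4) = 34.0 × 196.4/666.4 = 10.0 V.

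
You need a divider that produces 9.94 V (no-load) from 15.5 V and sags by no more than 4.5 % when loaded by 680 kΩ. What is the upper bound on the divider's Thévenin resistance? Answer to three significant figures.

Loading drop = R_th/(R_th + R_L) ≤ 0.0450, so R_th ≤ R_L · ε/(1−ε) = 680 kΩ × 0.0450/0.9550 = 32.0 kΩ.
(Any R1, R2 with R2/(R1+R2) = 0.641 and R1‖R2 ≤ 32.0 kΩ will meet the spec.)

R_th ≤ 32.0 kΩ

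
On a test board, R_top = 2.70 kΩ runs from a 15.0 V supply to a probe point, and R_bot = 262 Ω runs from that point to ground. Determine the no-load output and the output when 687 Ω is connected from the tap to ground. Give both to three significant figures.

Unloaded: 1.33 V; loaded: 0.985 V

Open-circuit: V = 15.0 × 262/(2700 + 262) = 1.33 V.
With the load, R_bot becomes R_bot‖R_L = 189.7 Ω, so V = 15.0 × 189.7/2890 = 0.985 V.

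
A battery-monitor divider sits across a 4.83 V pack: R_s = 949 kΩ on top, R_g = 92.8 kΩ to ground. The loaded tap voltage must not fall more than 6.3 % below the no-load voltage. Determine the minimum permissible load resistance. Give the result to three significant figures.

R_L(min) ≈ 1.26 MΩ

Output resistance R_th = R_s‖R_g = (949 × 92.8)/1042 = 84.53 kΩ.
The fractional drop is R_th/(R_th + R_L); requiring this ≤ 0.0630 gives R_L ≥ R_th(1/0.0630 − 1) = 84.53 × 14.87 = 1.26 MΩ.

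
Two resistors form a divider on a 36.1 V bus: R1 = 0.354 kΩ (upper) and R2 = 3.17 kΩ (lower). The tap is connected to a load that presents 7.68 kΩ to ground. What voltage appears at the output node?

The load sits in parallel with R2: R2‖R_L = (3170 × 7680) / (3170 + 7680) = 2244 Ω.
V_out = 36.1 × 2244 / (354 + 2244) = 36.1 × 2244/2598 = 31.2 V.

V_out ≈ 31.2 V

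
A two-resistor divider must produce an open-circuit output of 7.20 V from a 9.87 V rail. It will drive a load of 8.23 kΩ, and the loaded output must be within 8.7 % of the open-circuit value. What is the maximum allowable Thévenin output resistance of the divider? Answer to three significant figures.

Loading drop = R_th/(R_th + R_L) ≤ 0.0870, so R_th ≤ R_L · ε/(1−ε) = 8.23 kΩ × 0.0870/0.9130 = 784 Ω.
(Any R1, R2 with R2/(R1+R2) = 0.729 and R1‖R2 ≤ 784 Ω will meet the spec.)

R_th ≤ 784 Ω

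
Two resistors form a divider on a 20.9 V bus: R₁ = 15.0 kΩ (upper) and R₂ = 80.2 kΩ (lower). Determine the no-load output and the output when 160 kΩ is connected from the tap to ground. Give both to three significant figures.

Unloaded: 17.6 V; loaded: 16.3 V

Open-circuit: V = 20.9 × 80.2/(15.0 + 80.2) = 17.6 V.
With the load, R₂ becomes R₂‖R_L = 53.42 kΩ, so V = 20.9 × 53.42/68.42 = 16.3 V.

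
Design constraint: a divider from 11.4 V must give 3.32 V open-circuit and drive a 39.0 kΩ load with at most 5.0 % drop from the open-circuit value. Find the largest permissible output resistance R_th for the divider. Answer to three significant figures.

Loading drop = R_th/(R_th + R_L) ≤ 0.0500, so R_th ≤ R_L · ε/(1−ε) = 39.0 kΩ × 0.0500/0.9500 = 2.05 kΩ.

R_th ≤ 2.05 kΩ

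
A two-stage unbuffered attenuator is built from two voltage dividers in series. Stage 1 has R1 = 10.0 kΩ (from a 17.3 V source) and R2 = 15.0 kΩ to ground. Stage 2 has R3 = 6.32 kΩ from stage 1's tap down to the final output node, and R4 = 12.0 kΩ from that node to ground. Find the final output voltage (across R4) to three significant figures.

V_out ≈ 5.12 V

Stage 2 presents R3+R4 = 18.32 kΩ as a load on stage 1's tap.
Stage 1's lower leg becomes R2‖(R3+R4) = 8.247 kΩ, so V_mid = 17.3 × 8.247/18.25 = 7.819 V.
Stage 2 is itself unloaded: V_out = V_mid × R4/(R3+R4) = 7.819 × 12.0/18.32 = 5.12 V.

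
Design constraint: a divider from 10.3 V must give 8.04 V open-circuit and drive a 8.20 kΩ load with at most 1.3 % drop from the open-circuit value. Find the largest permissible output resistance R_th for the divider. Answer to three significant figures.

Loading drop = R_th/(R_th + R_L) ≤ 0.0130, so R_th ≤ R_L · ε/(1−ε) = 8.20 kΩ × 0.0130/0.9870 = 108 Ω.

R_th ≤ 108 Ω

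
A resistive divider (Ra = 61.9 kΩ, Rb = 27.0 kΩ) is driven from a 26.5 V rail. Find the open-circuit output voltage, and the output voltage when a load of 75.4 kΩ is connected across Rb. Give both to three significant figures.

Open-circuit: V = 26.5 × 27.0/(61.9 + 27.0) = 8.05 V.
With the load, Rb becomes Rb‖R_L = 19.88 kΩ, so V = 26.5 × 19.88/81.78 = 6.44 V.

Unloaded: 8.05 V; loaded: 6.44 V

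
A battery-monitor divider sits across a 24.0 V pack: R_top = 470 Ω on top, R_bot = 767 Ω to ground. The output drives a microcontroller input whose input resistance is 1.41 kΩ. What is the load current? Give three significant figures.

I_L ≈ 8.75 mA

R_bot‖R_L = 496.8 Ω; V_out = 24.0 × 496.8/966.8 = 12.33 V.
I_L = V_out / R_L = 12.33 / 1.41 kΩ = 8.75 mA.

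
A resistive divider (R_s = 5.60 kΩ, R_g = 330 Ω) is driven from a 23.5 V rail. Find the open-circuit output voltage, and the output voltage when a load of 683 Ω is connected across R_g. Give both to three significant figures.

Open-circuit: V = 23.5 × 330/(5600 + 330) = 1.31 V.
With the load, R_g becomes R_g‖R_L = 222.5 Ω, so V = 23.5 × 222.5/5822 = 0.898 V.

Unloaded: 1.31 V; loaded: 0.898 V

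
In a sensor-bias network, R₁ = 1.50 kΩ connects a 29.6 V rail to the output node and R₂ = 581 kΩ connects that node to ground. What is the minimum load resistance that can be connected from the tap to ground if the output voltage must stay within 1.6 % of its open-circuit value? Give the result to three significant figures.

Output resistance R_th = R₁‖R₂ = (1.50 × 581)/582.5 = 1.496 kΩ.
The fractional drop is R_th/(R_th + R_L); requiring this ≤ 0.0160 gives R_L ≥ R_th(1/0.0160 − 1) = 1.496 × 61.50 = 92.0 kΩ.

R_L(min) ≈ 92.0 kΩ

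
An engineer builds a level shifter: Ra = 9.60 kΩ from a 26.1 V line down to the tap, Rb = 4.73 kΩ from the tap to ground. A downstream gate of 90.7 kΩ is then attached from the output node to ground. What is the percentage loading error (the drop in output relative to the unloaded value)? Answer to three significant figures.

The divider's output (Thévenin) resistance is Ra‖Rb = 3.169 kΩ.
Fractional drop under load = R_th/(R_th + R_L) = 3.169 / (3.169 + 90.7) = 0.03376.
So the output falls by 3.38 %.

3.38 %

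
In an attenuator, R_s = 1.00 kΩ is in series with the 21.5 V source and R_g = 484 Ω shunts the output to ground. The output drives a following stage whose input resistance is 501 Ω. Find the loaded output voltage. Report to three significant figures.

The load sits in parallel with R_g: R_g‖R_L = (484 × 501) / (484 + 501) = 246.2 Ω.
V_out = 21.5 × 246.2 / (1000 + 246.2) = 21.5 × 246.2/1246 = 4.25 V.

V_out ≈ 4.25 V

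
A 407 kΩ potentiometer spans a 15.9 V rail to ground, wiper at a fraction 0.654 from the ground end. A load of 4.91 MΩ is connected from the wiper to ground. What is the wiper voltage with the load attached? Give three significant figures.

V ≈ 10.2 V

The wiper splits the pot into (1−α)R = 140.8 kΩ above and αR = 266.2 kΩ below.
Lower section ‖ load = 252.5 kΩ.
V_wiper = 15.9 × 252.5/(140.8 + 252.5) = 10.2 V.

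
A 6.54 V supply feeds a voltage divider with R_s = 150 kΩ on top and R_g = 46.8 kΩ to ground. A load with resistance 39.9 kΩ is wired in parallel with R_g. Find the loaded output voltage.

V_out ≈ 0.821 V

The load sits in parallel with R_g: R_g‖R_L = (46.8 × 39.9) / (46.8 + 39.9) = 21.54 kΩ.
V_out = 6.54 × 21.54 / (150 + 21.54) = 6.54 × 21.54/171.5 = 0.821 V.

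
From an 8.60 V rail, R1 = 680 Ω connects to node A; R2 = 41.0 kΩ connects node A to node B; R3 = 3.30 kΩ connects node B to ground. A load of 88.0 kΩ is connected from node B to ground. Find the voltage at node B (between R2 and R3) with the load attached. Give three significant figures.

At node B, R3 is in parallel with the load: R3‖R_L = 3181 Ω.
Below node A the resistance is R2 + (R3‖R_L) = 44180 Ω, so V_A = 8.60 × 44180/44860 = 8.470 V.
Then V_B = V_A × (R3‖R_L)/(R2 + R3‖R_L) = 8.470 × 3181/44180 = 0.610 V.

V ≈ 0.610 V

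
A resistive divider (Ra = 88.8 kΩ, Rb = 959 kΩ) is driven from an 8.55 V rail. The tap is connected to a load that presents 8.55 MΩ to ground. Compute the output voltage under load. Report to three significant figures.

The load sits in parallel with Rb: Rb‖R_L = (959 × 8550) / (959 + 8550) = 862.3 kΩ.
V_out = 8.55 × 862.3 / (88.8 + 862.3) = 8.55 × 862.3/951.1 = 7.75 V.

V_out ≈ 7.75 V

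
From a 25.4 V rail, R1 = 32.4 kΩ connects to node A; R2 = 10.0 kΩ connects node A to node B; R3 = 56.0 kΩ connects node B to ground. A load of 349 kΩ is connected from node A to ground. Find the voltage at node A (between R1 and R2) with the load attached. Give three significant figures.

V ≈ 16.0 V

Below node A the series string R2+R3 = 66.00 kΩ sits in parallel with the 349 kΩ load: 55.50 kΩ.
V_A = 25.4 × 55.50/(32.4 + 55.50) = 16.0 V.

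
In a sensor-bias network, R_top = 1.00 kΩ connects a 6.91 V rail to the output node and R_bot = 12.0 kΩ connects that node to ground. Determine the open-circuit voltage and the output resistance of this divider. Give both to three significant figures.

V_th = 6.38 V, R_th = 923 Ω

V_th is the open-circuit tap voltage: 6.91 × 12.0/(1.00 + 12.0) = 6.38 V.
With the supply zeroed, R_top and R_bot appear in parallel from the tap: R_th = R_top‖R_bot = (1.00 × 12.0)/13.00 = 923 Ω.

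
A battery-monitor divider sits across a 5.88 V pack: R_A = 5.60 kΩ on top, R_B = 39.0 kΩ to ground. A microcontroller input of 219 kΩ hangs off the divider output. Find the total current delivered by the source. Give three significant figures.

I ≈ 0.152 mA

R_B‖R_L = 33.10 kΩ, so the source sees R_A + R_B‖R_L = 38.70 kΩ.
I = 5.88 V / 38.70 kΩ = 0.152 mA.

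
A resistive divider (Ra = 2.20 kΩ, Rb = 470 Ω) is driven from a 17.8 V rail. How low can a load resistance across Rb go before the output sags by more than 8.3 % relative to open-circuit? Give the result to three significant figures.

R_L(min) ≈ 4.28 kΩ

Output resistance R_th = Ra‖Rb = (2200 × 470)/2670 = 387.3 Ω.
The fractional drop is R_th/(R_th + R_L); requiring this ≤ 0.0830 gives R_L ≥ R_th(1/0.0830 − 1) = 387.3 × 11.05 = 4.28 kΩ.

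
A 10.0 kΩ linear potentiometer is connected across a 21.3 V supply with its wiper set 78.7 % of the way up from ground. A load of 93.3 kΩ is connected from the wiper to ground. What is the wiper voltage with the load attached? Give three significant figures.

The wiper splits the pot into (1−α)R = 2.130 kΩ above and αR = 7.870 kΩ below.
Lower section ‖ load = 7.258 kΩ.
V_wiper = 21.3 × 7.258/(2.130 + 7.258) = 16.5 V.

V ≈ 16.5 V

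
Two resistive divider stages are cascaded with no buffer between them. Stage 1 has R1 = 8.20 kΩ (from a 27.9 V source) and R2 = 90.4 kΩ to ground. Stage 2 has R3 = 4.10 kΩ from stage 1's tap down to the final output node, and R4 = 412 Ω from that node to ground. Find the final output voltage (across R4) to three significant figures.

Stage 2 presents R3+R4 = 4512 Ω as a load on stage 1's tap.
Stage 1's lower leg becomes R2‖(R3+R4) = 4298 Ω, so V_mid = 27.9 × 4298/12500 = 9.594 V.
Stage 2 is itself unloaded: V_out = V_mid × R4/(R3+R4) = 9.594 × 412/4512 = 0.876 V.

V_out ≈ 0.876 V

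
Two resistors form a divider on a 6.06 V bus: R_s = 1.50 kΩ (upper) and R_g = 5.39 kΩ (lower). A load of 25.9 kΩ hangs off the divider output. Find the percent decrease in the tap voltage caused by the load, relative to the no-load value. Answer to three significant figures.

The divider's output (Thévenin) resistance is R_s‖R_g = 1.173 kΩ.
Fractional drop under load = R_th/(R_th + R_L) = 1.173 / (1.173 + 25.9) = 0.04334.
So the output falls by 4.33 %.

4.33 %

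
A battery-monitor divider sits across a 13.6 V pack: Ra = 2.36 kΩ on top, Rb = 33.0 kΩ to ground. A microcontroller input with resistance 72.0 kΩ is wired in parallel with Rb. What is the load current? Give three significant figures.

Rb‖R_L = 22.63 kΩ; V_out = 13.6 × 22.63/24.99 = 12.32 V.
I_L = V_out / R_L = 12.32 / 72.0 kΩ = 0.171 mA.

I_L ≈ 0.171 mA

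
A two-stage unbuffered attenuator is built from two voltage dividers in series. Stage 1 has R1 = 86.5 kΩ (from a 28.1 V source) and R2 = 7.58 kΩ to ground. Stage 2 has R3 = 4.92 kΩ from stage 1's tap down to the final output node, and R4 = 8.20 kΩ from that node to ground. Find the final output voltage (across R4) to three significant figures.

Stage 2 presents R3+R4 = 13.12 kΩ as a load on stage 1's tap.
Stage 1's lower leg becomes R2‖(R3+R4) = 4.804 kΩ, so V_mid = 28.1 × 4.804/91.30 = 1.479 V.
Stage 2 is itself unloaded: V_out = V_mid × R4/(R3+R4) = 1.479 × 8.20/13.12 = 0.924 V.

V_out ≈ 0.924 V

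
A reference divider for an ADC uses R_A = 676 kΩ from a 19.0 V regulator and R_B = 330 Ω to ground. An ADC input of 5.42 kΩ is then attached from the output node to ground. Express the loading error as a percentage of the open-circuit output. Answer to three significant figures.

5.74 %

The divider's output (Thévenin) resistance is R_A‖R_B = 329.8 Ω.
Fractional drop under load = R_th/(R_th + R_L) = 329.8 / (329.8 + 5420) = 0.05736.
So the output falls by 5.74 %.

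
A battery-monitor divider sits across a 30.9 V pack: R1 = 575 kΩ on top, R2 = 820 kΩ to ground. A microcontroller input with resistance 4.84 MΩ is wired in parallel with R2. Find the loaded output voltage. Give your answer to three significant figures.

The load sits in parallel with R2: R2‖R_L = (820 × 4840) / (820 + 4840) = 701.2 kΩ.
V_out = 30.9 × 701.2 / (575 + 701.2) = 30.9 × 701.2/1276 = 17.0 V.
(Unloaded it would have been 18.2 V.)

V_out ≈ 17.0 V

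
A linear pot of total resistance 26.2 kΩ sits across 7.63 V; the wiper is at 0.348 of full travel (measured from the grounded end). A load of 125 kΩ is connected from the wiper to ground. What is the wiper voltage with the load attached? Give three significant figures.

V ≈ 2.53 V

The wiper splits the pot into (1−α)R = 17.08 kΩ above and αR = 9.118 kΩ below.
Lower section ‖ load = 8.498 kΩ.
V_wiper = 7.63 × 8.498/(17.08 + 8.498) = 2.53 V.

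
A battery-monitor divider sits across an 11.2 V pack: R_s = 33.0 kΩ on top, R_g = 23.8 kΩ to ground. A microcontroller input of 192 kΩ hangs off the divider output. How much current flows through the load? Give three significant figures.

I_L ≈ 0.0228 mA

R_g‖R_L = 21.18 kΩ; V_out = 11.2 × 21.18/54.18 = 4.378 V.
I_L = V_out / R_L = 4.378 / 192 kΩ = 0.0228 mA.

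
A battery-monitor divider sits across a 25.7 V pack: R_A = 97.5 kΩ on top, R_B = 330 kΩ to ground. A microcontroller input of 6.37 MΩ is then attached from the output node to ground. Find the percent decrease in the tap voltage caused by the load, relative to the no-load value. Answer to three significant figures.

The divider's output (Thévenin) resistance is R_A‖R_B = 75.26 kΩ.
Fractional drop under load = R_th/(R_th + R_L) = 75.26 / (75.26 + 6370) = 0.01168.
So the output falls by 1.17 %.

1.17 %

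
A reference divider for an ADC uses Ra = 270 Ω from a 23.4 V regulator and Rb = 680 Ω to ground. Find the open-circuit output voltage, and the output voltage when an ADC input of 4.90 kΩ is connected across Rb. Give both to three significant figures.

Unloaded: 16.7 V; loaded: 16.1 V

Open-circuit: V = 23.4 × 680/(270 + 680) = 16.7 V.
With the load, Rb becomes Rb‖R_L = 597.1 Ω, so V = 23.4 × 597.1/867.1 = 16.1 V.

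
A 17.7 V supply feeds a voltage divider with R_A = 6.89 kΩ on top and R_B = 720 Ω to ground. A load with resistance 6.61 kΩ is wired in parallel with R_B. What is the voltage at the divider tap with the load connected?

The load sits in parallel with R_B: R_B‖R_L = (720 × 6610) / (720 + 6610) = 649.3 Ω.
V_out = 17.7 × 649.3 / (6890 + 649.3) = 17.7 × 649.3/7539 = 1.52 V.

V_out ≈ 1.52 V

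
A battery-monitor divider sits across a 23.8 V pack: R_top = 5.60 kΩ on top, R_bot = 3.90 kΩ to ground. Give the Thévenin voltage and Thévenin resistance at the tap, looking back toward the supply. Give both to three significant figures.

V_th is the open-circuit tap voltage: 23.8 × 3.90/(5.60 + 3.90) = 9.77 V.
With the supply zeroed, R_top and R_bot appear in parallel from the tap: R_th = R_top‖R_bot = (5.60 × 3.90)/9.500 = 2.30 kΩ.

V_th = 9.77 V, R_th = 2.30 kΩ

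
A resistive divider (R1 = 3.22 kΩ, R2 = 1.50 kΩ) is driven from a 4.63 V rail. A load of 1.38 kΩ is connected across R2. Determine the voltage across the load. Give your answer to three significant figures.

V_out ≈ 0.845 V

The load sits in parallel with R2: R2‖R_L = (1.50 × 1.38) / (1.50 + 1.38) = 0.7188 kΩ.
V_out = 4.63 × 0.7188 / (3.22 + 0.7188) = 4.63 × 0.7188/3.939 = 0.845 V.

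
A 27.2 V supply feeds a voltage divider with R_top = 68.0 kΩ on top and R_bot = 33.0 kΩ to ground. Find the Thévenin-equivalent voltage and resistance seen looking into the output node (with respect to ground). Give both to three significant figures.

V_th is the open-circuit tap voltage: 27.2 × 33.0/(68.0 + 33.0) = 8.89 V.
With the supply zeroed, R_top and R_bot appear in parallel from the tap: R_th = R_top‖R_bot = (68.0 × 33.0)/101.0 = 22.2 kΩ.

V_th = 8.89 V, R_th = 22.2 kΩ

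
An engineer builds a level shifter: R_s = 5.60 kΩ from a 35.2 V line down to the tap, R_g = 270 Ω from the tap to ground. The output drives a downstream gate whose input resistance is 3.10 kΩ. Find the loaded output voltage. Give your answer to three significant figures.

The load sits in parallel with R_g: R_g‖R_L = (270 × 3100) / (270 + 3100) = 248.4 Ω.
V_out = 35.2 × 248.4 / (5600 + 248.4) = 35.2 × 248.4/5848 = 1.49 V.

V_out ≈ 1.49 V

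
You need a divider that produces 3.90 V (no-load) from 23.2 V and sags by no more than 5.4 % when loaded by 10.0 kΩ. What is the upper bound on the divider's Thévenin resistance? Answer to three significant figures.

R_th ≤ 571 Ω

Loading drop = R_th/(R_th + R_L) ≤ 0.0540, so R_th ≤ R_L · ε/(1−ε) = 10.0 kΩ × 0.0540/0.9460 = 571 Ω.
(Any R1, R2 with R2/(R1+R2) = 0.168 and R1‖R2 ≤ 571 Ω will meet the spec.)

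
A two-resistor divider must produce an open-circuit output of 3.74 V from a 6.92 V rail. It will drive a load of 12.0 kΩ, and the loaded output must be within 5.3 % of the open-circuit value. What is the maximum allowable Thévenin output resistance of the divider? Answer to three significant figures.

R_th ≤ 672 Ω

Loading drop = R_th/(R_th + R_L) ≤ 0.0530, so R_th ≤ R_L · ε/(1−ε) = 12.0 kΩ × 0.0530/0.9470 = 672 Ω.
(Any R1, R2 with R2/(R1+R2) = 0.540 and R1‖R2 ≤ 672 Ω will meet the spec.)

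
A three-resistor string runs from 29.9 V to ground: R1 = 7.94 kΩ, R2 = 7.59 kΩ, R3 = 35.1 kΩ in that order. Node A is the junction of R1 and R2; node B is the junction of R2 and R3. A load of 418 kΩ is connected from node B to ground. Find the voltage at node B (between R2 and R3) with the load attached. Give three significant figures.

V ≈ 20.2 V

At node B, R3 is in parallel with the load: R3‖R_L = 32.38 kΩ.
Below node A the resistance is R2 + (R3‖R_L) = 39.97 kΩ, so V_A = 29.9 × 39.97/47.91 = 24.94 V.
Then V_B = V_A × (R3‖R_L)/(R2 + R3‖R_L) = 24.94 × 32.38/39.97 = 20.2 V.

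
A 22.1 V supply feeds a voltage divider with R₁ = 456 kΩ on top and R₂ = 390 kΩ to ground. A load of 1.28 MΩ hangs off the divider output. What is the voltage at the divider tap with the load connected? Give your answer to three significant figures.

V_out ≈ 8.75 V

The load sits in parallel with R₂: R₂‖R_L = (390 × 1280) / (390 + 1280) = 298.9 kΩ.
V_out = 22.1 × 298.9 / (456 + 298.9) = 22.1 × 298.9/754.9 = 8.75 V.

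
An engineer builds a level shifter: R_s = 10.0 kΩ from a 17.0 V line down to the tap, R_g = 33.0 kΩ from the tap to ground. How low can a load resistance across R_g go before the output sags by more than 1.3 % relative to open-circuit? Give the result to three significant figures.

R_L(min) ≈ 583 kΩ

Output resistance R_th = R_s‖R_g = (10.0 × 33.0)/43.00 = 7.674 kΩ.
The fractional drop is R_th/(R_th + R_L); requiring this ≤ 0.0130 gives R_L ≥ R_th(1/0.0130 − 1) = 7.674 × 75.92 = 583 kΩ.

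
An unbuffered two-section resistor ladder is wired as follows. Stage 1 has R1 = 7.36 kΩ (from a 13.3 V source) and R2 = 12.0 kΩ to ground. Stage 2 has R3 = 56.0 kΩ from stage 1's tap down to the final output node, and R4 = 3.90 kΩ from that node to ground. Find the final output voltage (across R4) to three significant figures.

Stage 2 presents R3+R4 = 59.90 kΩ as a load on stage 1's tap.
Stage 1's lower leg becomes R2‖(R3+R4) = 9.997 kΩ, so V_mid = 13.3 × 9.997/17.36 = 7.660 V.
Stage 2 is itself unloaded: V_out = V_mid × R4/(R3+R4) = 7.660 × 3.90/59.90 = 0.499 V.

V_out ≈ 0.499 V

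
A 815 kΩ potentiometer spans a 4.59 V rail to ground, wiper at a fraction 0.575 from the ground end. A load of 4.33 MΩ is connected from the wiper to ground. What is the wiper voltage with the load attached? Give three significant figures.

V ≈ 2.52 V

The wiper splits the pot into (1−α)R = 346.4 kΩ above and αR = 468.6 kΩ below.
Lower section ‖ load = 422.9 kΩ.
V_wiper = 4.59 × 422.9/(346.4 + 422.9) = 2.52 V.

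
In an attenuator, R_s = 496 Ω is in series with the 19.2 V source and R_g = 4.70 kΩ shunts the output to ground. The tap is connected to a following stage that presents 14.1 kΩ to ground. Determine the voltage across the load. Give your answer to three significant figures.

V_out ≈ 16.8 V

The load sits in parallel with R_g: R_g‖R_L = (4700 × 14100) / (4700 + 14100) = 3525 Ω.
V_out = 19.2 × 3525 / (496 + 3525) = 19.2 × 3525/4021 = 16.8 V.
(Unloaded it would have been 17.4 V.)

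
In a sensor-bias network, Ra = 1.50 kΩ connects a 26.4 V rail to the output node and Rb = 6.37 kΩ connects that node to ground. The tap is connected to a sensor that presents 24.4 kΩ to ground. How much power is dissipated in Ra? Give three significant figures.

P ≈ 24.4 mW

Total resistance from the source is Ra + (Rb‖R_L) = 6.551 kΩ, so I = 26.4/6.551 kΩ = 4.030 mA.
P = I²·Ra = (4.030 mA)² × 1.50 kΩ = 24.4 mW.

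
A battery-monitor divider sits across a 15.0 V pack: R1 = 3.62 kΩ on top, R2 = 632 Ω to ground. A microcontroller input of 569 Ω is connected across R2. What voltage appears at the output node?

V_out ≈ 1.15 V

The load sits in parallel with R2: R2‖R_L = (632 × 569) / (632 + 569) = 299.4 Ω.
V_out = 15.0 × 299.4 / (3620 + 299.4) = 15.0 × 299.4/3919 = 1.15 V.
(Unloaded it would have been 2.23 V.)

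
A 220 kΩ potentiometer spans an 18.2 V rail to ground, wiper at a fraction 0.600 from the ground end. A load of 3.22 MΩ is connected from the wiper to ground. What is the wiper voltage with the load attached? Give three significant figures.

V ≈ 10.7 V

The wiper splits the pot into (1−α)R = 88.00 kΩ above and αR = 132.0 kΩ below.
Lower section ‖ load = 126.8 kΩ.
V_wiper = 18.2 × 126.8/(88.00 + 126.8) = 10.7 V.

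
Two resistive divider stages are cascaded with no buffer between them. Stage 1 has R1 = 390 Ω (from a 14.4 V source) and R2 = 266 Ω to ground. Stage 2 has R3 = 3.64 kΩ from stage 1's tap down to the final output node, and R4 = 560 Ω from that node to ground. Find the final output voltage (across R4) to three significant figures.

V_out ≈ 0.750 V

Stage 2 presents R3+R4 = 4200 Ω as a load on stage 1's tap.
Stage 1's lower leg becomes R2‖(R3+R4) = 250.2 Ω, so V_mid = 14.4 × 250.2/640.2 = 5.627 V.
Stage 2 is itself unloaded: V_out = V_mid × R4/(R3+R4) = 5.627 × 560/4200 = 0.750 V.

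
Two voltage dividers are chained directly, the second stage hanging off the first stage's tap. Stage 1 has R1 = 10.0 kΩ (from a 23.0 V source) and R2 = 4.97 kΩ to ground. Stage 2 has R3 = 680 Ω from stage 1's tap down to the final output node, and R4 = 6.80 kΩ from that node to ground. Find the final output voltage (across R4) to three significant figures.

Stage 2 presents R3+R4 = 7480 Ω as a load on stage 1's tap.
Stage 1's lower leg becomes R2‖(R3+R4) = 2986 Ω, so V_mid = 23.0 × 2986/12990 = 5.289 V.
Stage 2 is itself unloaded: V_out = V_mid × R4/(R3+R4) = 5.289 × 6800/7480 = 4.81 V.

V_out ≈ 4.81 V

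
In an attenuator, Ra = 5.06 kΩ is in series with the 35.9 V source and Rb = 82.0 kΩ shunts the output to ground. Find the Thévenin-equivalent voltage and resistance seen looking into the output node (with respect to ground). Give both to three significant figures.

V_th = 33.8 V, R_th = 4.77 kΩ

V_th is the open-circuit tap voltage: 35.9 × 82.0/(5.06 + 82.0) = 33.8 V.
With the supply zeroed, Ra and Rb appear in parallel from the tap: R_th = Ra‖Rb = (5.06 × 82.0)/87.06 = 4.77 kΩ.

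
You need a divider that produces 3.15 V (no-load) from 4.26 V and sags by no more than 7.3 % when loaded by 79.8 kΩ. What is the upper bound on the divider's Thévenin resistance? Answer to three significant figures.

Loading drop = R_th/(R_th + R_L) ≤ 0.0730, so R_th ≤ R_L · ε/(1−ε) = 79.8 kΩ × 0.0730/0.9270 = 6.28 kΩ.

R_th ≤ 6.28 kΩ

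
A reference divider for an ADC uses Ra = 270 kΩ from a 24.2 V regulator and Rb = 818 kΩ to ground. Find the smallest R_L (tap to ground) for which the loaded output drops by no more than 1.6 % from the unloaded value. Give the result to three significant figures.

Output resistance R_th = Ra‖Rb = (270 × 818)/1088 = 203.0 kΩ.
The fractional drop is R_th/(R_th + R_L); requiring this ≤ 0.0160 gives R_L ≥ R_th(1/0.0160 − 1) = 203.0 × 61.50 = 12.5 MΩ.

R_L(min) ≈ 12.5 MΩ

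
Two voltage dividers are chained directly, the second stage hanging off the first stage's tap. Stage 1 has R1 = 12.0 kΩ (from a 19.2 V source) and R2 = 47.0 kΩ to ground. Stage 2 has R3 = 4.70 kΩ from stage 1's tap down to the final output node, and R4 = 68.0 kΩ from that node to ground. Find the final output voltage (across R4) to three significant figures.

Stage 2 presents R3+R4 = 72.70 kΩ as a load on stage 1's tap.
Stage 1's lower leg becomes R2‖(R3+R4) = 28.55 kΩ, so V_mid = 19.2 × 28.55/40.55 = 13.52 V.
Stage 2 is itself unloaded: V_out = V_mid × R4/(R3+R4) = 13.52 × 68.0/72.70 = 12.6 V.

V_out ≈ 12.6 V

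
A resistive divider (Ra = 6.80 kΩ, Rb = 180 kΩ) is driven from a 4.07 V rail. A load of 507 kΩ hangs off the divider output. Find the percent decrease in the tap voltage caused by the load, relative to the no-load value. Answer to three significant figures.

The divider's output (Thévenin) resistance is Ra‖Rb = 6.552 kΩ.
Fractional drop under load = R_th/(R_th + R_L) = 6.552 / (6.552 + 507) = 0.01276.
So the output falls by 1.28 %.

1.28 %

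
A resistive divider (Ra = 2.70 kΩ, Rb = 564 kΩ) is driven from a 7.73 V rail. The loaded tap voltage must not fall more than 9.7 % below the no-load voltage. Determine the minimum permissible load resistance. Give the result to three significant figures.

R_L(min) ≈ 25.0 kΩ

Output resistance R_th = Ra‖Rb = (2.70 × 564)/566.7 = 2.687 kΩ.
The fractional drop is R_th/(R_th + R_L); requiring this ≤ 0.0970 gives R_L ≥ R_th(1/0.0970 − 1) = 2.687 × 9.309 = 25.0 kΩ.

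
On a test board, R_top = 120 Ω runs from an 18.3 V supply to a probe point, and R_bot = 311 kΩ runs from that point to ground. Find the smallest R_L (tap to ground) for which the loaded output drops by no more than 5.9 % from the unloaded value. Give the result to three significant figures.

R_L(min) ≈ 1.91 kΩ

Output resistance R_th = R_top‖R_bot = (120 × 311000)/311100 = 120.0 Ω.
The fractional drop is R_th/(R_th + R_L); requiring this ≤ 0.0590 gives R_L ≥ R_th(1/0.0590 − 1) = 120.0 × 15.95 = 1.91 kΩ.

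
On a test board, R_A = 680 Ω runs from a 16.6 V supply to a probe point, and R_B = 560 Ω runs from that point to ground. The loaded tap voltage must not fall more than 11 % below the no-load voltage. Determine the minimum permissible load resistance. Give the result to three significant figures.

Output resistance R_th = R_A‖R_B = (680 × 560)/1240 = 307.1 Ω.
The fractional drop is R_th/(R_th + R_L); requiring this ≤ 0.110 gives R_L ≥ R_th(1/0.110 − 1) = 307.1 × 8.091 = 2.48 kΩ.

R_L(min) ≈ 2.48 kΩ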